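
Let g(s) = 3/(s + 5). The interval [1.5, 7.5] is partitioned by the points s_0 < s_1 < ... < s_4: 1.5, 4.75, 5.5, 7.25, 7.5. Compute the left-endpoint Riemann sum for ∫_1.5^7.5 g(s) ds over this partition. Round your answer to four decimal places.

Subinterval widths: 3.25, 0.75, 1.75, 0.25.
Left endpoints: 1.5, 4.75, 5.5, 7.25.
g(1.5) = 6/13, g(4.75) = 4/13, g(5.5) = 2/7, g(7.25) = 12/49.
Sum = Σ Δs_i · g(s_i).
Sum ≈ 2.2920.

2.2920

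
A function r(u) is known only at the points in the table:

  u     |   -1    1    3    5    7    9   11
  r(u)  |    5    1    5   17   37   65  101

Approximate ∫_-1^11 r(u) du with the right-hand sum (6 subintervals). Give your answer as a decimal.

Δu = 2.
Sum = 2·[1 + 5 + 17 + 37 + 65 + 101] = 452.

452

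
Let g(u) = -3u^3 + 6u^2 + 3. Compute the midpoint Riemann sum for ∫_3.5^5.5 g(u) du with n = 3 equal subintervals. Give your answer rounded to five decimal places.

-318.19444

Δu = (5.5 − 3.5)/3 = 2/3.
Midpoints: 23/6, 4.5, 31/6.
g(23/6) = -5603/72, g(4.5) = -148.875, g(31/6) = -18043/72.
Sum = Δu · [g(23/6) + g(4.5) + g(31/6)].
Sum ≈ -318.19444.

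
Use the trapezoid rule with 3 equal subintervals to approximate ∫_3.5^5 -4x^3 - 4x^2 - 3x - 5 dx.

Δx = (5 − 3.5)/3 = 0.5.
f(3.5) = -236, f(4) = -337, f(4.5) = -464, f(5) = -620.
T_3 = (Δx/2)·[f(x_0) + 2f(x_1) + 2f(x_2) + f(x_3)].
Sum = -614.5.

-614.5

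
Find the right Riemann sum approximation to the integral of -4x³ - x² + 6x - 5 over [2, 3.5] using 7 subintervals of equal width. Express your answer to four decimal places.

Δx = (3.5 − 2)/7 = 3/14.
Right endpoints: 31/14, 17/7, 37/14, 20/7, 43/14, 23/7, 3.5.
f(31/14) = -54941/1372, f(17/7) = -18392/343, f(37/14) = -95993/1372, f(20/7) = -30635/343, f(43/14) = -153533/1372, f(23/7) = -47324/343, f(3.5) = -167.75.
Sum = Δx · [f(31/14) + f(17/7) + f(37/14) + ...].
Sum ≈ -143.6939.

-143.6939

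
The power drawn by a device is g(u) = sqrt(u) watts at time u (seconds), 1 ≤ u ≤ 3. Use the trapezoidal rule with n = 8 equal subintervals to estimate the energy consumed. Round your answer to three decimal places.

Δu = (3 − 1)/8 = 0.25.
g(1) ≈ 1.000, g(1.25) ≈ 1.118, g(1.5) ≈ 1.225, g(1.75) ≈ 1.323, g(2) ≈ 1.414, g(2.25) ≈ 1.500, g(2.5) ≈ 1.581, g(2.75) ≈ 1.658, g(3) ≈ 1.732.
T_8 = (Δu/2)·[g(u_0) + 2g(u_1) + ... + 2g(u_{7}) + g(u_8)].
Sum ≈ 2.796.

2.796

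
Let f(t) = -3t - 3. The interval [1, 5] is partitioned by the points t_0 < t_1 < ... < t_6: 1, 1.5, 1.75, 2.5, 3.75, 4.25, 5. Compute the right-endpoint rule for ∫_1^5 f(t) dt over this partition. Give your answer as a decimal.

Subinterval widths: 0.5, 0.25, 0.75, 1.25, 0.5, 0.75.
Right endpoints: 1.5, 1.75, 2.5, 3.75, 4.25, 5.
f(1.5) = -7.5, f(1.75) = -8.25, f(2.5) = -10.5, f(3.75) = -14.25, f(4.25) = -15.75, f(5) = -18.
Sum = Σ Δt_i · f(t_i).
Sum = -52.875.

-52.875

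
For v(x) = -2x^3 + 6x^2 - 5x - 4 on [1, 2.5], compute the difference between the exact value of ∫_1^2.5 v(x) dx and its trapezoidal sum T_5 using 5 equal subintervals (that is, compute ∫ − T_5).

0.10125

Exact integral: ∫_1^2.5 v(x) dx = -8.90625.
T_5 = -9.0075.
Error = -8.90625 − (-9.0075) = 0.10125.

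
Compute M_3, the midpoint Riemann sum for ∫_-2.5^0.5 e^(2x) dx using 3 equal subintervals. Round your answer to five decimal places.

1.15365

Δx = (0.5 − (-2.5))/3 = 1.
Midpoints: -2, -1, 0.
f(-2) ≈ 0.01832, f(-1) ≈ 0.13534, f(0) ≈ 1.00000.
Sum = Δx · [f(-2) + f(-1) + f(0)].
Sum ≈ 1.15365.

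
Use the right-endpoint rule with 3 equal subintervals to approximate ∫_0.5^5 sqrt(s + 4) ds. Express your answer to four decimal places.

Δs = (5 − 0.5)/3 = 1.5.
Right endpoints: 2, 3.5, 5.
f(2) ≈ 2.4495, f(3.5) ≈ 2.7386, f(5) ≈ 3.0000.
Sum = Δs · [f(2) + f(3.5) + f(5)].
Sum ≈ 12.2822.

12.2822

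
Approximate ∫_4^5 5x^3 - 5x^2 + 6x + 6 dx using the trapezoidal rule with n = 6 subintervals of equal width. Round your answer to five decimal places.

392.87269

Δx = (5 − 4)/6 = 1/6.
f(4) = 270, f(25/6) = 66071/216, f(13/3) = 9314/27, f(4.5) = 387.375, f(14/3) = 11698/27, f(29/6) = 104275/216, f(5) = 536.
T_6 = (Δx/2)·[f(x_0) + 2f(x_1) + ... + 2f(x_{5}) + f(x_6)].
Sum ≈ 392.87269.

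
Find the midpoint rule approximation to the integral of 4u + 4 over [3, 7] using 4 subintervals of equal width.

Δu = (7 − 3)/4 = 1.
Midpoints: 3.5, 4.5, 5.5, 6.5.
f(3.5) = 18, f(4.5) = 22, f(5.5) = 26, f(6.5) = 30.
Sum = Δu · [f(3.5) + f(4.5) + f(5.5) + f(6.5)].
Sum = 96.

96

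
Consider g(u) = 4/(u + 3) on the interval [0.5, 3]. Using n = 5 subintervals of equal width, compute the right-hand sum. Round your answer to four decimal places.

Δu = (3 − 0.5)/5 = 0.5.
Right endpoints: 1, 1.5, 2, 2.5, 3.
g(1) = 1, g(1.5) = 8/9, g(2) = 0.8, g(2.5) = 8/11, g(3) = 2/3.
Sum = Δu · [g(1) + g(1.5) + g(2) + g(2.5) + g(3)].
Sum ≈ 2.0414.

2.0414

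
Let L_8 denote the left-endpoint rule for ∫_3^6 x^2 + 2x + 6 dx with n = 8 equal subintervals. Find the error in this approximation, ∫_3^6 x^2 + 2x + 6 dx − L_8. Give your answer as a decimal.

6.1171875

Exact integral: ∫_3^6 f(x) dx = 108.
L_8 = 101.8828125.
Error = 108 − 101.8828125 = 6.1171875.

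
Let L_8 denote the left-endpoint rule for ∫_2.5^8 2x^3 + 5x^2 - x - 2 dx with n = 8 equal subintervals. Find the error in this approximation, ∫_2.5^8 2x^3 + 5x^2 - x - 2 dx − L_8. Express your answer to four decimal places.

422.8107

Exact integral: ∫_2.5^8 f(x) dx ≈ 2815.885417.
L_8 ≈ 2393.074707.
Error ≈ 2815.885417 − 2393.074707 ≈ 422.8107.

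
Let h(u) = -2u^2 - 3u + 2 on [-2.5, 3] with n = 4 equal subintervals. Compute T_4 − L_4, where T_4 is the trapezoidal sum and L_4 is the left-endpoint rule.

T_4 = -25.0078125.
L_4 = -9.8828125.
T_4 − L_4 = -15.125.

-15.125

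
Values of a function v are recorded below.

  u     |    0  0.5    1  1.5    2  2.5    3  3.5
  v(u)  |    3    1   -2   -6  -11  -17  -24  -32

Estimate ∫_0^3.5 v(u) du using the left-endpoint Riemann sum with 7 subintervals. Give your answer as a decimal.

-28

Δu = 0.5.
Sum = 0.5·[3 + 1 + (-2) + (-6) + (-11) + (-17) + (-24)] = -28.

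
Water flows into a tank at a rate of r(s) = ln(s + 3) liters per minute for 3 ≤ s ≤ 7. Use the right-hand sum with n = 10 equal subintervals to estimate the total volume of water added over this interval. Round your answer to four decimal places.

8.3766

Δs = (7 − 3)/10 = 0.4.
Right endpoints: 3.4, 3.8, 4.2, 4.6, 5, 5.4, 5.8, 6.2, 6.6, 7.
r(3.4) ≈ 1.8563, r(3.8) ≈ 1.9169, r(4.2) ≈ 1.9741, r(4.6) ≈ 2.0281, r(5) ≈ 2.0794, r(5.4) ≈ 2.1282, r(5.8) ≈ 2.1748, r(6.2) ≈ 2.2192, r(6.6) ≈ 2.2618, r(7) ≈ 2.3026.
Sum = Δs · [r(3.4) + r(3.8) + r(4.2) + ...].
Sum ≈ 8.3766.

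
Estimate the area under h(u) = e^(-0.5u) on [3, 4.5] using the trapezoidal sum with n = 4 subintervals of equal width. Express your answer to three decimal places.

0.236

Δu = (4.5 − 3)/4 = 0.375.
h(3) ≈ 0.223, h(3.375) ≈ 0.185, h(3.75) ≈ 0.153, h(4.125) ≈ 0.127, h(4.5) ≈ 0.105.
T_4 = (Δu/2)·[h(u_0) + 2h(u_1) + 2h(u_2) + 2h(u_3) + h(u_4)].
Sum ≈ 0.236.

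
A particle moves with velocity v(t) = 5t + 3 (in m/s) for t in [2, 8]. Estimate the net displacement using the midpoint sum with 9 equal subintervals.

Δt = (8 − 2)/9 = 2/3.
Midpoints: 7/3, 3, 11/3, 13/3, 5, 17/3, 19/3, 7, 23/3.
v(7/3) = 44/3, v(3) = 18, v(11/3) = 64/3, v(13/3) = 74/3, v(5) = 28, v(17/3) = 94/3, v(19/3) = 104/3, v(7) = 38, v(23/3) = 124/3.
Sum = Δt · [v(7/3) + v(3) + v(11/3) + ...].
Sum = 168.

168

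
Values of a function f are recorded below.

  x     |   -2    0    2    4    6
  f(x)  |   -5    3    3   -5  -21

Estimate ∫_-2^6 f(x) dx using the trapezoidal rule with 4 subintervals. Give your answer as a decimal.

-24

Δx = 2.
T_4 = (2/2)·[(-5) + 2·3 + 2·3 + 2·(-5) + (-21)] = -24.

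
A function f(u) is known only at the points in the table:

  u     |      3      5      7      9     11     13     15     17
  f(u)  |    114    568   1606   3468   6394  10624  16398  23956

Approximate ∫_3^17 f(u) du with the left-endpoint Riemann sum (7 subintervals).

78344

Δu = 2.
Sum = 2·[114 + 568 + 1606 + 3468 + 6394 + 10624 + 16398] = 78344.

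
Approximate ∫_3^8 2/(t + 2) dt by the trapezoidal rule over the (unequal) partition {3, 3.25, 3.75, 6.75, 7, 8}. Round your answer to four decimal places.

1.4119

Subinterval widths: 0.25, 0.5, 3, 0.25, 1.
f(3) = 0.4, f(3.25) = 8/21, f(3.75) = 8/23, f(6.75) = 8/35, f(7) = 2/9, f(8) = 0.2.
On each subinterval the trapezoid contributes (Δt_i/2)·[f(t_{i-1}) + f(t_i)].
Sum ≈ 1.4119.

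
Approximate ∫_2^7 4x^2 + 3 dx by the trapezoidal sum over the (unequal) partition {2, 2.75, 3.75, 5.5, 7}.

468.4375

Subinterval widths: 0.75, 1, 1.75, 1.5.
f(2) = 19, f(2.75) = 33.25, f(3.75) = 59.25, f(5.5) = 124, f(7) = 199.
On each subinterval the trapezoid contributes (Δx_i/2)·[f(x_{i-1}) + f(x_i)].
Sum = 468.4375.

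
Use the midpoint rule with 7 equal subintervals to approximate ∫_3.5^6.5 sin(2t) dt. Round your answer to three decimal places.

Δt = (6.5 − 3.5)/7 = 3/7.
Midpoints: 26/7, 29/7, 32/7, 5, 38/7, 41/7, 44/7.
f(26/7) ≈ 0.911, f(29/7) ≈ 0.908, f(32/7) ≈ 0.278, f(5) ≈ -0.544, f(38/7) ≈ -0.990, f(41/7) ≈ -0.753, f(44/7) ≈ 0.005.
Sum = Δt · [f(26/7) + f(29/7) + f(32/7) + ...].
Sum ≈ -0.079.

-0.079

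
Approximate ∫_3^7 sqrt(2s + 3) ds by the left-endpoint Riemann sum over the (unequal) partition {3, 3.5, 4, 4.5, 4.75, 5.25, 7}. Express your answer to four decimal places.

13.8032

Subinterval widths: 0.5, 0.5, 0.5, 0.25, 0.5, 1.75.
Left endpoints: 3, 3.5, 4, 4.5, 4.75, 5.25.
f(3) ≈ 3.0000, f(3.5) ≈ 3.1623, f(4) ≈ 3.3166, f(4.5) ≈ 3.4641, f(4.75) ≈ 3.5355, f(5.25) ≈ 3.6742.
Sum = Σ Δs_i · f(s_i).
Sum ≈ 13.8032.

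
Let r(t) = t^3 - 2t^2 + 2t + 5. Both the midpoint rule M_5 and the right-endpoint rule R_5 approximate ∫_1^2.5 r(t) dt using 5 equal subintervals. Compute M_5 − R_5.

-1.1784375

M_5 = 12.4790625.
R_5 = 13.6575.
M_5 − R_5 = -1.1784375.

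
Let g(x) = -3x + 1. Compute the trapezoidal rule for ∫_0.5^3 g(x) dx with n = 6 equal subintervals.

-10.625

Δx = (3 − 0.5)/6 = 5/12.
g(0.5) = -0.5, g(11/12) = -1.75, g(4/3) = -3, g(1.75) = -4.25, g(13/6) = -5.5, g(31/12) = -6.75, g(3) = -8.
T_6 = (Δx/2)·[g(x_0) + 2g(x_1) + ... + 2g(x_{5}) + g(x_6)].
Sum = -10.625.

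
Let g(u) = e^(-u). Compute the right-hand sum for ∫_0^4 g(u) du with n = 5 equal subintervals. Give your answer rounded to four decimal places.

0.6408

Δu = (4 − 0)/5 = 0.8.
Right endpoints: 0.8, 1.6, 2.4, 3.2, 4.
g(0.8) ≈ 0.4493, g(1.6) ≈ 0.2019, g(2.4) ≈ 0.0907, g(3.2) ≈ 0.0408, g(4) ≈ 0.0183.
Sum = Δu · [g(0.8) + g(1.6) + g(2.4) + g(3.2) + g(4)].
Sum ≈ 0.6408.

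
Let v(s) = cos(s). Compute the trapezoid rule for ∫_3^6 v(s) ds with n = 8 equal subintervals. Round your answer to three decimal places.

Δs = (6 − 3)/8 = 0.375.
v(3) ≈ -0.990, v(3.375) ≈ -0.973, v(3.75) ≈ -0.821, v(4.125) ≈ -0.554, v(4.5) ≈ -0.211, v(4.875) ≈ 0.162, v(5.25) ≈ 0.512, v(5.625) ≈ 0.791, v(6) ≈ 0.960.
T_8 = (Δs/2)·[v(s_0) + 2v(s_1) + ... + 2v(s_{7}) + v(s_8)].
Sum ≈ -0.416.

-0.416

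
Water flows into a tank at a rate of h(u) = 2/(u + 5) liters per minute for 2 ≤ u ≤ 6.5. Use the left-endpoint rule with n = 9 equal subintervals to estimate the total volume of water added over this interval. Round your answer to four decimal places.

Δu = (6.5 − 2)/9 = 0.5.
Left endpoints: 2, 2.5, 3, 3.5, 4, 4.5, 5, 5.5, 6.
h(2) = 2/7, h(2.5) = 4/15, h(3) = 0.25, h(3.5) = 4/17, h(4) = 2/9, h(4.5) = 4/19, h(5) = 0.2, h(5.5) = 4/21, h(6) = 2/11.
Sum = Δu · [h(2) + h(2.5) + h(3) + ...].
Sum ≈ 1.0214.

1.0214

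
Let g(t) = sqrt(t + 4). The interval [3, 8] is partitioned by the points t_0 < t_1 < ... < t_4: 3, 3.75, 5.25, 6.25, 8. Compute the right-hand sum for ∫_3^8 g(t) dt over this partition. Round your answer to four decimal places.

15.9137

Subinterval widths: 0.75, 1.5, 1, 1.75.
Right endpoints: 3.75, 5.25, 6.25, 8.
g(3.75) ≈ 2.7839, g(5.25) ≈ 3.0414, g(6.25) ≈ 3.2016, g(8) ≈ 3.4641.
Sum = Σ Δt_i · g(t_i).
Sum ≈ 15.9137.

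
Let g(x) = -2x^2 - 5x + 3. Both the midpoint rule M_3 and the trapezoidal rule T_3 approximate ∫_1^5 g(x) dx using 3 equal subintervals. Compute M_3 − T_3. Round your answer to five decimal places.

3.55556

M_3 ≈ -129.4814815.
T_3 ≈ -133.0370370.
M_3 − T_3 ≈ 3.55556.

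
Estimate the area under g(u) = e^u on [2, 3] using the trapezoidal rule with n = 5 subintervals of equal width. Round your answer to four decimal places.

12.7388

Δu = (3 − 2)/5 = 0.2.
g(2) ≈ 7.3891, g(2.2) ≈ 9.0250, g(2.4) ≈ 11.0232, g(2.6) ≈ 13.4637, g(2.8) ≈ 16.4446, g(3) ≈ 20.0855.
T_5 = (Δu/2)·[g(u_0) + 2g(u_1) + ... + 2g(u_{4}) + g(u_5)].
Sum ≈ 12.7388.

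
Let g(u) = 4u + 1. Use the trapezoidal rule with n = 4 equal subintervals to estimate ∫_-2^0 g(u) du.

-6

Δu = (0 − (-2))/4 = 0.5.
g(-2) = -7, g(-1.5) = -5, g(-1) = -3, g(-0.5) = -1, g(0) = 1.
T_4 = (Δu/2)·[g(u_0) + 2g(u_1) + 2g(u_2) + 2g(u_3) + g(u_4)].
Sum = -6.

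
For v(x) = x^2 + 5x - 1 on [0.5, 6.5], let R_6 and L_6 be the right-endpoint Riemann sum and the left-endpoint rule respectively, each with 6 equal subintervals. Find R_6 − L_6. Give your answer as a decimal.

R_6 = 227.5.
L_6 = 155.5.
R_6 − L_6 = 72.

72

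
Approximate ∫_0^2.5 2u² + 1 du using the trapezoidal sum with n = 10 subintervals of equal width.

12.96875

Δu = (2.5 − 0)/10 = 0.25.
f(0) = 1, f(0.25) = 1.125, f(0.5) = 1.5, f(0.75) = 2.125, f(1) = 3, f(1.25) = 4.125, f(1.5) = 5.5, f(1.75) = 7.125, f(2) = 9, f(2.25) = 11.125, f(2.5) = 13.5.
T_10 = (Δu/2)·[f(u_0) + 2f(u_1) + ... + 2f(u_{9}) + f(u_10)].
Sum = 12.96875.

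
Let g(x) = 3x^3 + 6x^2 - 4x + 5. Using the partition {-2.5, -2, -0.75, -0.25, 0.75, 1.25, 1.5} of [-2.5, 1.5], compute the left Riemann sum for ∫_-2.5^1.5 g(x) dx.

37.57421875

Subinterval widths: 0.5, 1.25, 0.5, 1, 0.5, 0.25.
Left endpoints: -2.5, -2, -0.75, -0.25, 0.75, 1.25.
g(-2.5) = 5.625, g(-2) = 13, g(-0.75) = 10.109375, g(-0.25) = 6.328125, g(0.75) = 6.640625, g(1.25) = 15.234375.
Sum = Σ Δx_i · g(x_i).
Sum = 37.57421875.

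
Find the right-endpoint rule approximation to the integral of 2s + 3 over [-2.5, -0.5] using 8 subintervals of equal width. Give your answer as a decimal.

0.5

Δs = (-0.5 − (-2.5))/8 = 0.25.
Right endpoints: -2.25, -2, -1.75, -1.5, -1.25, -1, -0.75, -0.5.
f(-2.25) = -1.5, f(-2) = -1, f(-1.75) = -0.5, f(-1.5) = 0, f(-1.25) = 0.5, f(-1) = 1, f(-0.75) = 1.5, f(-0.5) = 2.
Sum = Δs · [f(-2.25) + f(-2) + f(-1.75) + ...].
Sum = 0.5.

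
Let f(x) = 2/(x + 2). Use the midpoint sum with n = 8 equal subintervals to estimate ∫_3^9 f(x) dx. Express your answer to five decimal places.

1.57543

Δx = (9 − 3)/8 = 0.75.
Midpoints: 3.375, 4.125, 4.875, 5.625, 6.375, 7.125, 7.875, 8.625.
f(3.375) = 16/43, f(4.125) = 16/49, f(4.875) = 16/55, f(5.625) = 16/61, f(6.375) = 16/67, f(7.125) = 16/73, f(7.875) = 16/79, f(8.625) = 16/85.
Sum = Δx · [f(3.375) + f(4.125) + f(4.875) + ...].
Sum ≈ 1.57543.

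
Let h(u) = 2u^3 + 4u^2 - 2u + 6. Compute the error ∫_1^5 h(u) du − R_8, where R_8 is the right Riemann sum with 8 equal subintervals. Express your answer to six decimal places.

Exact integral: ∫_1^5 h(u) du ≈ 477.33333333.
R_8 = 565.
Error ≈ 477.33333333 − 565 ≈ -87.666667.

-87.666667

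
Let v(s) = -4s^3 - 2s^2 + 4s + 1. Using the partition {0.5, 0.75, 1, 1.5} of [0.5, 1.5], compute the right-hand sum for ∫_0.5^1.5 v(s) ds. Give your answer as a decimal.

-5.453125

Subinterval widths: 0.25, 0.25, 0.5.
Right endpoints: 0.75, 1, 1.5.
v(0.75) = 1.1875, v(1) = -1, v(1.5) = -11.
Sum = Σ Δs_i · v(s_i).
Sum = -5.453125.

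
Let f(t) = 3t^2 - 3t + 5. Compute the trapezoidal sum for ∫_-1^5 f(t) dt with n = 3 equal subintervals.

Δt = (5 − (-1))/3 = 2.
f(-1) = 11, f(1) = 5, f(3) = 23, f(5) = 65.
T_3 = (Δt/2)·[f(t_0) + 2f(t_1) + 2f(t_2) + f(t_3)].
Sum = 132.

132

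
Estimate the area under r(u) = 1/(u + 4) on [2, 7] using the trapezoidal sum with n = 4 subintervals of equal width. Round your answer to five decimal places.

0.60866

Δu = (7 − 2)/4 = 1.25.
r(2) = 1/6, r(3.25) = 4/29, r(4.5) = 2/17, r(5.75) = 4/39, r(7) = 1/11.
T_4 = (Δu/2)·[r(u_0) + 2r(u_1) + 2r(u_2) + 2r(u_3) + r(u_4)].
Sum ≈ 0.60866.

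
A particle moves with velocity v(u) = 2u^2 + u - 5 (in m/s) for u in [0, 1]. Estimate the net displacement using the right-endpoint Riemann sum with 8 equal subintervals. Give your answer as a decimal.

-3.640625

Δu = (1 − 0)/8 = 0.125.
Right endpoints: 0.125, 0.25, 0.375, 0.5, 0.625, 0.75, 0.875, 1.
v(0.125) = -4.84375, v(0.25) = -4.625, v(0.375) = -4.34375, v(0.5) = -4, v(0.625) = -3.59375, v(0.75) = -3.125, v(0.875) = -2.59375, v(1) = -2.
Sum = Δu · [v(0.125) + v(0.25) + v(0.375) + ...].
Sum = -3.640625.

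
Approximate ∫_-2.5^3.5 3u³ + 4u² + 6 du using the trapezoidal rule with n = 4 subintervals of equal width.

Δu = (3.5 − (-2.5))/4 = 1.5.
f(-2.5) = -15.875, f(-1) = 7, f(0.5) = 7.375, f(2) = 46, f(3.5) = 183.625.
T_4 = (Δu/2)·[f(u_0) + 2f(u_1) + 2f(u_2) + 2f(u_3) + f(u_4)].
Sum = 216.375.

216.375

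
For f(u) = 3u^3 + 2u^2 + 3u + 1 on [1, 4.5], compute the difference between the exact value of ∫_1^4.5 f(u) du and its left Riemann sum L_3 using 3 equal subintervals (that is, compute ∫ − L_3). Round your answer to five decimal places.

Exact integral: ∫_1^4.5 f(u) du ≈ 399.2552083.
L_3 ≈ 234.1921296.
Error ≈ 399.2552083 − 234.1921296 ≈ 165.06308.

165.06308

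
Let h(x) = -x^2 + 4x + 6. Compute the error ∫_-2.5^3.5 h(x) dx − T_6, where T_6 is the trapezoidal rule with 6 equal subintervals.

1

Exact integral: ∫_-2.5^3.5 h(x) dx = 28.5.
T_6 = 27.5.
Error = 28.5 − 27.5 = 1.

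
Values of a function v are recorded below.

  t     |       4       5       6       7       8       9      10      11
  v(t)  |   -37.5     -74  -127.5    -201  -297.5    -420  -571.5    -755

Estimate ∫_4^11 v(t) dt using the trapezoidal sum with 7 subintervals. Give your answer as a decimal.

Δt = 1.
T_7 = (1/2)·[(-37.5) + 2·(-74) + 2·(-127.5) + 2·(-201) + 2·(-297.5) + 2·(-420) + 2·(-571.5) + (-755)] = -2087.75.

-2087.75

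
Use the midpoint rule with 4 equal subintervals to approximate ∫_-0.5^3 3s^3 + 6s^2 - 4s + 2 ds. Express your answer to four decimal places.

100.6011

Δs = (3 − (-0.5))/4 = 0.875.
Midpoints: -0.0625, 0.8125, 1.6875, 2.5625.
f(-0.0625) = 9309/4096, f(0.8125) = 17695/4096, f(1.6875) = 109577/4096, f(2.5625) = 334347/4096.
Sum = Δs · [f(-0.0625) + f(0.8125) + f(1.6875) + f(2.5625)].
Sum ≈ 100.6011.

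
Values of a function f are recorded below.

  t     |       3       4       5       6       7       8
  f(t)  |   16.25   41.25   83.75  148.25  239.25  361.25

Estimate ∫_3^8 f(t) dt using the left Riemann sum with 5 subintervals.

Δt = 1.
Sum = 1·[16.25 + 41.25 + 83.75 + 148.25 + 239.25] = 528.75.

528.75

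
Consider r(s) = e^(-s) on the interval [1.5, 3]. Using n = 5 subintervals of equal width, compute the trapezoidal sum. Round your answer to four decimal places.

0.1746

Δs = (3 − 1.5)/5 = 0.3.
r(1.5) ≈ 0.2231, r(1.8) ≈ 0.1653, r(2.1) ≈ 0.1225, r(2.4) ≈ 0.0907, r(2.7) ≈ 0.0672, r(3) ≈ 0.0498.
T_5 = (Δs/2)·[r(s_0) + 2r(s_1) + ... + 2r(s_{4}) + r(s_5)].
Sum ≈ 0.1746.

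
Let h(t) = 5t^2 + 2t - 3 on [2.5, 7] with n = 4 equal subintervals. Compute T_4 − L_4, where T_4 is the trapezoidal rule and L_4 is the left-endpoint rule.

T_4 = 579.62109375.
L_4 = 454.32421875.
T_4 − L_4 = 125.296875.

125.296875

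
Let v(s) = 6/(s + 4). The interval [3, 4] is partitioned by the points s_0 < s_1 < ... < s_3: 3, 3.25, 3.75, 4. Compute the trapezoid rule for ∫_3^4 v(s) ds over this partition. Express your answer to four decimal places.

Subinterval widths: 0.25, 0.5, 0.25.
v(3) = 6/7, v(3.25) = 24/29, v(3.75) = 24/31, v(4) = 0.75.
On each subinterval the trapezoid contributes (Δs_i/2)·[v(s_{i-1}) + v(s_i)].
Sum ≈ 0.8016.

0.8016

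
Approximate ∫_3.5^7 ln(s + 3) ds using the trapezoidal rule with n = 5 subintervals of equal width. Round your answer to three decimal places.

Δs = (7 − 3.5)/5 = 0.7.
f(3.5) ≈ 1.872, f(4.2) ≈ 1.974, f(4.9) ≈ 2.067, f(5.6) ≈ 2.152, f(6.3) ≈ 2.230, f(7) ≈ 2.303.
T_5 = (Δs/2)·[f(s_0) + 2f(s_1) + ... + 2f(s_{4}) + f(s_5)].
Sum ≈ 7.357.

7.357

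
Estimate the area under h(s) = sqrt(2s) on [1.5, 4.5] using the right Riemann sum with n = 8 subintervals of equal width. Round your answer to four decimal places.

7.5028

Δs = (4.5 − 1.5)/8 = 0.375.
Right endpoints: 1.875, 2.25, 2.625, 3, 3.375, 3.75, 4.125, 4.5.
h(1.875) ≈ 1.9365, h(2.25) ≈ 2.1213, h(2.625) ≈ 2.2913, h(3) ≈ 2.4495, h(3.375) ≈ 2.5981, h(3.75) ≈ 2.7386, h(4.125) ≈ 2.8723, h(4.5) ≈ 3.0000.
Sum = Δs · [h(1.875) + h(2.25) + h(2.625) + ...].
Sum ≈ 7.5028.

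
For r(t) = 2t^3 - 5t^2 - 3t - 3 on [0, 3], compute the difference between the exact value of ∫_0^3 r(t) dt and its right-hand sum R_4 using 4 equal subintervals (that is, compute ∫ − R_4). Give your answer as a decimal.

-1.125

Exact integral: ∫_0^3 r(t) dt = -27.
R_4 = -25.875.
Error = -27 − (-25.875) = -1.125.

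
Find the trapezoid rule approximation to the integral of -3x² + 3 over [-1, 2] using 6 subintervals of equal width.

-0.375

Δx = (2 − (-1))/6 = 0.5.
f(-1) = 0, f(-0.5) = 2.25, f(0) = 3, f(0.5) = 2.25, f(1) = 0, f(1.5) = -3.75, f(2) = -9.
T_6 = (Δx/2)·[f(x_0) + 2f(x_1) + ... + 2f(x_{5}) + f(x_6)].
Sum = -0.375.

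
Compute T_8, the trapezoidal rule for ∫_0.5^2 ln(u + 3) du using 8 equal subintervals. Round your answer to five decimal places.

2.16227

Δu = (2 − 0.5)/8 = 0.1875.
f(0.5) ≈ 1.25276, f(0.6875) ≈ 1.30495, f(0.875) ≈ 1.35455, f(1.0625) ≈ 1.40180, f(1.25) ≈ 1.44692, f(1.4375) ≈ 1.49009, f(1.625) ≈ 1.53148, f(1.8125) ≈ 1.57122, f(2) ≈ 1.60944.
T_8 = (Δu/2)·[f(u_0) + 2f(u_1) + ... + 2f(u_{7}) + f(u_8)].
Sum ≈ 2.16227.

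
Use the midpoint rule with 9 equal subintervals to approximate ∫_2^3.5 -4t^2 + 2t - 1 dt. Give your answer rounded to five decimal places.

Δt = (3.5 − 2)/9 = 1/6.
Midpoints: 25/12, 2.25, 29/12, 31/12, 2.75, 35/12, 37/12, 3.25, 41/12.
f(25/12) = -511/36, f(2.25) = -16.75, f(29/12) = -703/36, f(31/12) = -811/36, f(2.75) = -25.75, f(35/12) = -1051/36, f(37/12) = -1183/36, f(3.25) = -36.75, f(41/12) = -1471/36.
Sum = Δt · [f(25/12) + f(2.25) + f(29/12) + ...].
Sum ≈ -39.73611.

-39.73611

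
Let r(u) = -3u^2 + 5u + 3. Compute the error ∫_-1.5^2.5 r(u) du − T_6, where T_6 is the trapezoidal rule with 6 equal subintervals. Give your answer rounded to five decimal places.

0.88889

Exact integral: ∫_-1.5^2.5 r(u) du = 3.
T_6 ≈ 2.1111111.
Error ≈ 3 − 2.1111111 ≈ 0.88889.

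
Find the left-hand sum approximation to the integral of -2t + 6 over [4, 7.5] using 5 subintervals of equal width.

Δt = (7.5 − 4)/5 = 0.7.
Left endpoints: 4, 4.7, 5.4, 6.1, 6.8.
f(4) = -2, f(4.7) = -3.4, f(5.4) = -4.8, f(6.1) = -6.2, f(6.8) = -7.6.
Sum = Δt · [f(4) + f(4.7) + f(5.4) + f(6.1) + f(6.8)].
Sum = -16.8.

-16.8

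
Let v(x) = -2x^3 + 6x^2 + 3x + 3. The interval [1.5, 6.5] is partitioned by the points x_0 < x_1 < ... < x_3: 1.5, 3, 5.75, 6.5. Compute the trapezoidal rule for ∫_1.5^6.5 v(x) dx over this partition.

-349.0703125

Subinterval widths: 1.5, 2.75, 0.75.
v(1.5) = 14.25, v(3) = 12, v(5.75) = -161.59375, v(6.5) = -273.25.
On each subinterval the trapezoid contributes (Δx_i/2)·[v(x_{i-1}) + v(x_i)].
Sum = -349.0703125.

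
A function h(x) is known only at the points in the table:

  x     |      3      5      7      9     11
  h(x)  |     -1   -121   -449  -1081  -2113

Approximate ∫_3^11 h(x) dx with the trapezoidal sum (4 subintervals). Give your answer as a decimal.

-5416

Δx = 2.
T_4 = (2/2)·[(-1) + 2·(-121) + 2·(-449) + 2·(-1081) + (-2113)] = -5416.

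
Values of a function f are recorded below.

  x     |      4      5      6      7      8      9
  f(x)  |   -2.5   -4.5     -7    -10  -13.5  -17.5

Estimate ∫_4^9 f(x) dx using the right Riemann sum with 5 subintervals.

Δx = 1.
Sum = 1·[(-4.5) + (-7) + (-10) + (-13.5) + (-17.5)] = -52.5.

-52.5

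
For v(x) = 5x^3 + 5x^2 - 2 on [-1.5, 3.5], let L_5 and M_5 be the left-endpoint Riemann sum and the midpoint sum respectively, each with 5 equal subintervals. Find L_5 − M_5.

L_5 = 124.375.
M_5 = 240.
L_5 − M_5 = -115.625.

-115.625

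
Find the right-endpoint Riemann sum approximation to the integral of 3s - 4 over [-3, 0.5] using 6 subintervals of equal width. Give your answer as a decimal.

Δs = (0.5 − (-3))/6 = 7/12.
Right endpoints: -29/12, -11/6, -1.25, -2/3, -1/12, 0.5.
f(-29/12) = -11.25, f(-11/6) = -9.5, f(-1.25) = -7.75, f(-2/3) = -6, f(-1/12) = -4.25, f(0.5) = -2.5.
Sum = Δs · [f(-29/12) + f(-11/6) + f(-1.25) + ...].
Sum = -24.0625.

-24.0625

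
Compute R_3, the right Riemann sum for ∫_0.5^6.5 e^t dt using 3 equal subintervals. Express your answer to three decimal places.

1534.683

Δt = (6.5 − 0.5)/3 = 2.
Right endpoints: 2.5, 4.5, 6.5.
f(2.5) ≈ 12.182, f(4.5) ≈ 90.017, f(6.5) ≈ 665.142.
Sum = Δt · [f(2.5) + f(4.5) + f(6.5)].
Sum ≈ 1534.683.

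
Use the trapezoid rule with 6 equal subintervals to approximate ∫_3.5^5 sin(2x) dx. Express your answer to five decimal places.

Δx = (5 − 3.5)/6 = 0.25.
f(3.5) ≈ 0.65699, f(3.75) ≈ 0.93800, f(4) ≈ 0.98936, f(4.25) ≈ 0.79849, f(4.5) ≈ 0.41212, f(4.75) ≈ -0.07515, f(5) ≈ -0.54402.
T_6 = (Δx/2)·[f(x_0) + 2f(x_1) + ... + 2f(x_{5}) + f(x_6)].
Sum ≈ 0.77982.

0.77982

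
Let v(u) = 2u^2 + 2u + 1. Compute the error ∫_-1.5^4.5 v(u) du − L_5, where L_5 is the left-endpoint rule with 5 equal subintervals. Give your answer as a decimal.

Exact integral: ∫_-1.5^4.5 v(u) du = 87.
L_5 = 61.08.
Error = 87 − 61.08 = 25.92.

25.92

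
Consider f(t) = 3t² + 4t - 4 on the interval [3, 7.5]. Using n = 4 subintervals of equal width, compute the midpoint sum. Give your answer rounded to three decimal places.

469.951

Δt = (7.5 − 3)/4 = 1.125.
Midpoints: 3.5625, 4.6875, 5.8125, 6.9375.
f(3.5625) = 48.32421875, f(4.6875) = 80.66796875, f(5.8125) = 120.60546875, f(6.9375) = 168.13671875.
Sum = Δt · [f(3.5625) + f(4.6875) + f(5.8125) + f(6.9375)].
Sum ≈ 469.951.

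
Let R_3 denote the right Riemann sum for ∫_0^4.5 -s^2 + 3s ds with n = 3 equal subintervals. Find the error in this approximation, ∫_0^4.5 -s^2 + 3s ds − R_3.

6.75

Exact integral: ∫_0^4.5 f(s) ds = 0.
R_3 = -6.75.
Error = 0 − (-6.75) = 6.75.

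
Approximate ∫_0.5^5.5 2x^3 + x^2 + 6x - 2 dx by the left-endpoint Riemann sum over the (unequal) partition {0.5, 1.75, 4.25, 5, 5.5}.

355.3984375

Subinterval widths: 1.25, 2.5, 0.75, 0.5.
Left endpoints: 0.5, 1.75, 4.25, 5.
f(0.5) = 1.5, f(1.75) = 22.28125, f(4.25) = 195.09375, f(5) = 303.
Sum = Σ Δx_i · f(x_i).
Sum = 355.3984375.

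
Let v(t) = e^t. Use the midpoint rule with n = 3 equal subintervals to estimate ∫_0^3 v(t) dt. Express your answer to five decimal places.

Δt = (3 − 0)/3 = 1.
Midpoints: 0.5, 1.5, 2.5.
v(0.5) ≈ 1.64872, v(1.5) ≈ 4.48169, v(2.5) ≈ 12.18249.
Sum = Δt · [v(0.5) + v(1.5) + v(2.5)].
Sum ≈ 18.31290.

18.31290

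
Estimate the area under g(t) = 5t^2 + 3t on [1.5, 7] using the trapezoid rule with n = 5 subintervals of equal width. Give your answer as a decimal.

641.7125

Δt = (7 − 1.5)/5 = 1.1.
g(1.5) = 15.75, g(2.6) = 41.6, g(3.7) = 79.55, g(4.8) = 129.6, g(5.9) = 191.75, g(7) = 266.
T_5 = (Δt/2)·[g(t_0) + 2g(t_1) + ... + 2g(t_{4}) + g(t_5)].
Sum = 641.7125.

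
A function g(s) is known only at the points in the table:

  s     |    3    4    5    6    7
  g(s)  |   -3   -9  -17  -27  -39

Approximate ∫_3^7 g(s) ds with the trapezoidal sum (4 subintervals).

-74

Δs = 1.
T_4 = (1/2)·[(-3) + 2·(-9) + 2·(-17) + 2·(-27) + (-39)] = -74.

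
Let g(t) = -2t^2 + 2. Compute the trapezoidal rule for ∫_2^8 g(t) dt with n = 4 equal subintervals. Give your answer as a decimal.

Δt = (8 − 2)/4 = 1.5.
g(2) = -6, g(3.5) = -22.5, g(5) = -48, g(6.5) = -82.5, g(8) = -126.
T_4 = (Δt/2)·[g(t_0) + 2g(t_1) + 2g(t_2) + 2g(t_3) + g(t_4)].
Sum = -328.5.

-328.5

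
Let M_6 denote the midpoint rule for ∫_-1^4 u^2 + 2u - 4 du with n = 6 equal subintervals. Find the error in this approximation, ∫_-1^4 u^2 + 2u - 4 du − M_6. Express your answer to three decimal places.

0.289

Exact integral: ∫_-1^4 f(u) du ≈ 16.66667.
M_6 ≈ 16.37731.
Error ≈ 16.66667 − 16.37731 ≈ 0.289.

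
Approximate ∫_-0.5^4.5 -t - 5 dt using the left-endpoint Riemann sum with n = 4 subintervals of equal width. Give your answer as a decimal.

Δt = (4.5 − (-0.5))/4 = 1.25.
Left endpoints: -0.5, 0.75, 2, 3.25.
f(-0.5) = -4.5, f(0.75) = -5.75, f(2) = -7, f(3.25) = -8.25.
Sum = Δt · [f(-0.5) + f(0.75) + f(2) + f(3.25)].
Sum = -31.875.

-31.875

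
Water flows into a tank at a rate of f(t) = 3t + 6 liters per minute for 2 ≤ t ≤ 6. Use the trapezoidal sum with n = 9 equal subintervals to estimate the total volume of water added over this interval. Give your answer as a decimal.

Δt = (6 − 2)/9 = 4/9.
f(2) = 12, f(22/9) = 40/3, f(26/9) = 44/3, f(10/3) = 16, f(34/9) = 52/3, f(38/9) = 56/3, f(14/3) = 20, f(46/9) = 64/3, f(50/9) = 68/3, f(6) = 24.
T_9 = (Δt/2)·[f(t_0) + 2f(t_1) + ... + 2f(t_{8}) + f(t_9)].
Sum = 72.

72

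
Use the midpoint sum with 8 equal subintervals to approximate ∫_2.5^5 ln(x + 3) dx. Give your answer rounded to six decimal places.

4.759649

Δx = (5 − 2.5)/8 = 0.3125.
Midpoints: 2.65625, 2.96875, 3.28125, 3.59375, 3.90625, 4.21875, 4.53125, 4.84375.
f(2.65625) ≈ 1.732761, f(2.96875) ≈ 1.786538, f(3.28125) ≈ 1.837569, f(3.59375) ≈ 1.886122, f(3.90625) ≈ 1.932427, f(4.21875) ≈ 1.976682, f(4.53125) ≈ 2.019061, f(4.84375) ≈ 2.059717.
Sum = Δx · [f(2.65625) + f(2.96875) + f(3.28125) + ...].
Sum ≈ 4.759649.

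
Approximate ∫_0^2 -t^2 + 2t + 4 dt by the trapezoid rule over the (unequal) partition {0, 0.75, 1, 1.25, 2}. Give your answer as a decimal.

Subinterval widths: 0.75, 0.25, 0.25, 0.75.
f(0) = 4, f(0.75) = 4.9375, f(1) = 5, f(1.25) = 4.9375, f(2) = 4.
On each subinterval the trapezoid contributes (Δt_i/2)·[f(t_{i-1}) + f(t_i)].
Sum = 9.1875.

9.1875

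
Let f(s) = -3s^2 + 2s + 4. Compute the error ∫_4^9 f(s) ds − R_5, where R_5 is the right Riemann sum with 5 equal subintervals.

Exact integral: ∫_4^9 f(s) ds = -580.
R_5 = -675.
Error = -580 − (-675) = 95.

95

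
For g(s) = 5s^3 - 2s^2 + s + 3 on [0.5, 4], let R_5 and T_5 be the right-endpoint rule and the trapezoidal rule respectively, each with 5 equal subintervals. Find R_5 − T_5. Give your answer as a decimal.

101.98125

R_5 = 406.77.
T_5 = 304.78875.
R_5 − T_5 = 101.98125.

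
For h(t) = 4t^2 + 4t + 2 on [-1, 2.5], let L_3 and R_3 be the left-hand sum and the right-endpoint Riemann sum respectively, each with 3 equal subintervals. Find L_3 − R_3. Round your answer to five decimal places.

-40.83333

L_3 ≈ 22.4259259.
R_3 ≈ 63.2592593.
L_3 − R_3 ≈ -40.83333.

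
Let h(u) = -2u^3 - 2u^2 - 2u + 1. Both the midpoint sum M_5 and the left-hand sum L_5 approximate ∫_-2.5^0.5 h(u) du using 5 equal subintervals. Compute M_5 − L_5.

-8.73

M_5 = 17.64.
L_5 = 26.37.
M_5 − L_5 = -8.73.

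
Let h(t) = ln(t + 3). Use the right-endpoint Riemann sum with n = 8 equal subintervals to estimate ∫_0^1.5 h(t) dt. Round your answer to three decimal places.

Δt = (1.5 − 0)/8 = 0.1875.
Right endpoints: 0.1875, 0.375, 0.5625, 0.75, 0.9375, 1.125, 1.3125, 1.5.
h(0.1875) ≈ 1.159, h(0.375) ≈ 1.216, h(0.5625) ≈ 1.270, h(0.75) ≈ 1.322, h(0.9375) ≈ 1.371, h(1.125) ≈ 1.417, h(1.3125) ≈ 1.462, h(1.5) ≈ 1.504.
Sum = Δt · [h(0.1875) + h(0.375) + h(0.5625) + ...].
Sum ≈ 2.010.

2.010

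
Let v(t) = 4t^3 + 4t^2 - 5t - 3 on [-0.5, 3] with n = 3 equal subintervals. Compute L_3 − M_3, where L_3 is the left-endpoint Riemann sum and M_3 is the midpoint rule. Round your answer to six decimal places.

L_3 ≈ 26.31481481.
M_3 ≈ 77.18634259.
L_3 − M_3 ≈ -50.871528.

-50.871528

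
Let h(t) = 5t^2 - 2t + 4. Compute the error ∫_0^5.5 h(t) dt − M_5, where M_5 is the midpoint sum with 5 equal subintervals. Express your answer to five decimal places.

Exact integral: ∫_0^5.5 h(t) dt ≈ 269.0416667.
M_5 = 266.26875.
Error ≈ 269.0416667 − 266.26875 ≈ 2.77292.

2.77292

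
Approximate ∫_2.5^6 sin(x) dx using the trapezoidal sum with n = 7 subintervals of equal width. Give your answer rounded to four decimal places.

Δx = (6 − 2.5)/7 = 0.5.
f(2.5) ≈ 0.5985, f(3) ≈ 0.1411, f(3.5) ≈ -0.3508, f(4) ≈ -0.7568, f(4.5) ≈ -0.9775, f(5) ≈ -0.9589, f(5.5) ≈ -0.7055, f(6) ≈ -0.2794.
T_7 = (Δx/2)·[f(x_0) + 2f(x_1) + ... + 2f(x_{6}) + f(x_7)].
Sum ≈ -1.7245.

-1.7245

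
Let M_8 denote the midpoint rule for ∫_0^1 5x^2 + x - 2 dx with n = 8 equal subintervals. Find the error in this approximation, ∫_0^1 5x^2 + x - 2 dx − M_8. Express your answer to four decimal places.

Exact integral: ∫_0^1 f(x) dx ≈ 0.166667.
M_8 = 0.16015625.
Error ≈ 0.166667 − 0.16015625 ≈ 0.0065.

0.0065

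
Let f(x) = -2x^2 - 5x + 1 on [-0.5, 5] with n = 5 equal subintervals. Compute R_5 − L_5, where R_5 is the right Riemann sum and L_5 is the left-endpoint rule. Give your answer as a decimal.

-84.7

R_5 = -184.36.
L_5 = -99.66.
R_5 − L_5 = -84.7.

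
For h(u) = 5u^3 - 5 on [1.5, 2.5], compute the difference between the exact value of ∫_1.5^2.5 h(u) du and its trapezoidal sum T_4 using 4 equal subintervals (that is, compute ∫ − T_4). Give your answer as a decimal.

Exact integral: ∫_1.5^2.5 h(u) du = 37.5.
T_4 = 37.8125.
Error = 37.5 − 37.8125 = -0.3125.

-0.3125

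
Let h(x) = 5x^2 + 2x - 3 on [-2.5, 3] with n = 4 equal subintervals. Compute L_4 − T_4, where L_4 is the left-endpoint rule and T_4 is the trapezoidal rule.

-17.015625

L_4 = 48.94140625.
T_4 = 65.95703125.
L_4 − T_4 = -17.015625.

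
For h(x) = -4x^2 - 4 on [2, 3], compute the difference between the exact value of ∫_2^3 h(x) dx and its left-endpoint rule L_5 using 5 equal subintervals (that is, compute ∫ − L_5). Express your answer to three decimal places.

-1.973

Exact integral: ∫_2^3 h(x) dx ≈ -29.33333.
L_5 = -27.36.
Error ≈ -29.33333 − (-27.36) ≈ -1.973.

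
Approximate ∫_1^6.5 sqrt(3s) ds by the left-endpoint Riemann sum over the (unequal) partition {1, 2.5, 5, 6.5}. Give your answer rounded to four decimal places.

Subinterval widths: 1.5, 2.5, 1.5.
Left endpoints: 1, 2.5, 5.
f(1) ≈ 1.7321, f(2.5) ≈ 2.7386, f(5) ≈ 3.8730.
Sum = Σ Δs_i · f(s_i).
Sum ≈ 15.2541.

15.2541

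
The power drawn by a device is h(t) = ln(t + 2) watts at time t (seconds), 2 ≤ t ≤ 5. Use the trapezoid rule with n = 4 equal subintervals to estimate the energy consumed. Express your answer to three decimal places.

Δt = (5 − 2)/4 = 0.75.
h(2) ≈ 1.386, h(2.75) ≈ 1.558, h(3.5) ≈ 1.705, h(4.25) ≈ 1.833, h(5) ≈ 1.946.
T_4 = (Δt/2)·[h(t_0) + 2h(t_1) + 2h(t_2) + 2h(t_3) + h(t_4)].
Sum ≈ 5.071.

5.071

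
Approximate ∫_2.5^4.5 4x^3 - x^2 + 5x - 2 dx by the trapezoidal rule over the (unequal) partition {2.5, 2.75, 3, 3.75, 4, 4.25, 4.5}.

380.15625

Subinterval widths: 0.25, 0.25, 0.75, 0.25, 0.25, 0.25.
f(2.5) = 66.75, f(2.75) = 87.375, f(3) = 112, f(3.75) = 213.625, f(4) = 258, f(4.25) = 308.25, f(4.5) = 364.75.
On each subinterval the trapezoid contributes (Δx_i/2)·[f(x_{i-1}) + f(x_i)].
Sum = 380.15625.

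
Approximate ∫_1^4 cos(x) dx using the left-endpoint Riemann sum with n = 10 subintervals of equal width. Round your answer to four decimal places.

Δx = (4 − 1)/10 = 0.3.
Left endpoints: 1, 1.3, 1.6, 1.9, 2.2, 2.5, 2.8, 3.1, 3.4, 3.7.
f(1) ≈ 0.5403, f(1.3) ≈ 0.2675, f(1.6) ≈ -0.0292, f(1.9) ≈ -0.3233, f(2.2) ≈ -0.5885, f(2.5) ≈ -0.8011, f(2.8) ≈ -0.9422, f(3.1) ≈ -0.9991, f(3.4) ≈ -0.9668, f(3.7) ≈ -0.8481.
Sum = Δx · [f(1) + f(1.3) + f(1.6) + ...].
Sum ≈ -1.4072.

-1.4072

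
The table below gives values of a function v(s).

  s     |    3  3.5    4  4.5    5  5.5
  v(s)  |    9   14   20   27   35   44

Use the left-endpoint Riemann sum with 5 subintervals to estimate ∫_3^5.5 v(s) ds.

52.5

Δs = 0.5.
Sum = 0.5·[9 + 14 + 20 + 27 + 35] = 52.5.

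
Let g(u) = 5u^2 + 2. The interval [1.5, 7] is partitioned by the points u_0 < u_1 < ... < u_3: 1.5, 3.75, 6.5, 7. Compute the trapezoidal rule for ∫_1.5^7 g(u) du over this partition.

603.96875

Subinterval widths: 2.25, 2.75, 0.5.
g(1.5) = 13.25, g(3.75) = 72.3125, g(6.5) = 213.25, g(7) = 247.
On each subinterval the trapezoid contributes (Δu_i/2)·[g(u_{i-1}) + g(u_i)].
Sum = 603.96875.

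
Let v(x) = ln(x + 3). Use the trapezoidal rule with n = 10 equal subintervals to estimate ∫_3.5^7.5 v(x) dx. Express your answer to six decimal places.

Δx = (7.5 − 3.5)/10 = 0.4.
v(3.5) ≈ 1.871802, v(3.9) ≈ 1.931521, v(4.3) ≈ 1.987874, v(4.7) ≈ 2.041220, v(5.1) ≈ 2.091864, v(5.5) ≈ 2.140066, v(5.9) ≈ 2.186051, v(6.3) ≈ 2.230014, v(6.7) ≈ 2.272126, v(7.1) ≈ 2.312535, v(7.5) ≈ 2.351375.
T_10 = (Δx/2)·[v(x_0) + 2v(x_1) + ... + 2v(x_{9}) + v(x_10)].
Sum ≈ 8.521945.

8.521945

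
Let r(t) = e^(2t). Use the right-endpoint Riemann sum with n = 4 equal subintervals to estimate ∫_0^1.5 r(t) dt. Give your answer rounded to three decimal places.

13.564

Δt = (1.5 − 0)/4 = 0.375.
Right endpoints: 0.375, 0.75, 1.125, 1.5.
r(0.375) ≈ 2.117, r(0.75) ≈ 4.482, r(1.125) ≈ 9.488, r(1.5) ≈ 20.086.
Sum = Δt · [r(0.375) + r(0.75) + r(1.125) + r(1.5)].
Sum ≈ 13.564.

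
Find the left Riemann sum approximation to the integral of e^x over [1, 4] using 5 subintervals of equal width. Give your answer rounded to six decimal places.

37.863045

Δx = (4 − 1)/5 = 0.6.
Left endpoints: 1, 1.6, 2.2, 2.8, 3.4.
f(1) ≈ 2.718282, f(1.6) ≈ 4.953032, f(2.2) ≈ 9.025013, f(2.8) ≈ 16.444647, f(3.4) ≈ 29.964100.
Sum = Δx · [f(1) + f(1.6) + f(2.2) + f(2.8) + f(3.4)].
Sum ≈ 37.863045.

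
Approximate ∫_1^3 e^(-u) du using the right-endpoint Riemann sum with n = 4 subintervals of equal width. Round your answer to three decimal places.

0.245

Δu = (3 − 1)/4 = 0.5.
Right endpoints: 1.5, 2, 2.5, 3.
f(1.5) ≈ 0.223, f(2) ≈ 0.135, f(2.5) ≈ 0.082, f(3) ≈ 0.050.
Sum = Δu · [f(1.5) + f(2) + f(2.5) + f(3)].
Sum ≈ 0.245.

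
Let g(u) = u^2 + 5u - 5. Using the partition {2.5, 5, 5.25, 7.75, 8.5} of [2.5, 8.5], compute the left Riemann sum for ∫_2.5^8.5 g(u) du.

238.015625

Subinterval widths: 2.5, 0.25, 2.5, 0.75.
Left endpoints: 2.5, 5, 5.25, 7.75.
g(2.5) = 13.75, g(5) = 45, g(5.25) = 48.8125, g(7.75) = 93.8125.
Sum = Σ Δu_i · g(u_i).
Sum = 238.015625.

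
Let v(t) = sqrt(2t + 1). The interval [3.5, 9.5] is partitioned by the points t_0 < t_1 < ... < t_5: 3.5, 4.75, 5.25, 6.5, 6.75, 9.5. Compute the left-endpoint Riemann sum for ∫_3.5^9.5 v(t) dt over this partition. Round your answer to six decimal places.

Subinterval widths: 1.25, 0.5, 1.25, 0.25, 2.75.
Left endpoints: 3.5, 4.75, 5.25, 6.5, 6.75.
v(3.5) ≈ 2.828427, v(4.75) ≈ 3.240370, v(5.25) ≈ 3.391165, v(6.5) ≈ 3.741657, v(6.75) ≈ 3.807887.
Sum = Σ Δt_i · v(t_i).
Sum ≈ 20.801778.

20.801778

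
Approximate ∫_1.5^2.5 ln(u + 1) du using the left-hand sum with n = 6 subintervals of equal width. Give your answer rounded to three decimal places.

1.066

Δu = (2.5 − 1.5)/6 = 1/6.
Left endpoints: 1.5, 5/3, 11/6, 2, 13/6, 7/3.
f(1.5) ≈ 0.916, f(5/3) ≈ 0.981, f(11/6) ≈ 1.041, f(2) ≈ 1.099, f(13/6) ≈ 1.153, f(7/3) ≈ 1.204.
Sum = Δu · [f(1.5) + f(5/3) + f(11/6) + ...].
Sum ≈ 1.066.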